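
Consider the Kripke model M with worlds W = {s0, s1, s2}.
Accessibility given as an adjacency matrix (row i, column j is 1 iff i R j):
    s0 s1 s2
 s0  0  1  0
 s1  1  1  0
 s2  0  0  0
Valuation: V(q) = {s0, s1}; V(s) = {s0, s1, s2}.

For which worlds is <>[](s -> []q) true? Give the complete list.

s0, s1

Recall that []ψ holds at a world iff ψ holds at every accessible world, and <>ψ holds iff ψ holds at some accessible world.
Let φ = <>[](s -> []q). Evaluate φ at each world:
  s0 (successors {s1}): φ is true.
  s1 (successors {s0, s1}): φ is true.
  s2 (successors ∅): φ is false.
For instance, at s1:
  At s1: <>[](s -> []q) requires [](s -> []q) at some successor in {s0, s1}.
    [](s -> []q) holds at s0, so <>[](s -> []q) is true at s1.
      At s0: [](s -> []q) requires s -> []q at every successor {s1}.
        At s1: s -> []q is true.
      So [](s -> []q) is true at s0.
Satisfying worlds: {s0, s1}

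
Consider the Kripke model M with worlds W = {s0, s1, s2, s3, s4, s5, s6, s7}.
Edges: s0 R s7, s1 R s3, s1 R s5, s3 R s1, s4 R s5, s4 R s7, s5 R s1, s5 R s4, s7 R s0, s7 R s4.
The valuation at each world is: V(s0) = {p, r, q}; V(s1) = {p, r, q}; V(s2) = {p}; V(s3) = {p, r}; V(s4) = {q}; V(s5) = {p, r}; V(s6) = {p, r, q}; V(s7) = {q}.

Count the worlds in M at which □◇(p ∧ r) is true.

Let φ = □◇(p ∧ r). Evaluate φ at each world:
  s0 (successors {s7}): φ is true.
  s1 (successors {s3, s5}): φ is true.
  s2 (successors ∅): φ is true.
  s3 (successors {s1}): φ is true.
  s4 (successors {s5, s7}): φ is true.
  s5 (successors {s1, s4}): φ is true.
  s6 (successors ∅): φ is true.
  s7 (successors {s0, s4}): φ is false.
For instance, at s7:
  At s7: □◇(p ∧ r) requires ◇(p ∧ r) at every successor {s0, s4}.
    ◇(p ∧ r) fails at s0, so □◇(p ∧ r) is false at s7.
      At s0: ◇(p ∧ r) requires p ∧ r at some successor in {s7}.
        At s7: p ∧ r is false.
      So ◇(p ∧ r) is false at s0.
Satisfying worlds: {s0, s1, s2, s3, s4, s5, s6}

7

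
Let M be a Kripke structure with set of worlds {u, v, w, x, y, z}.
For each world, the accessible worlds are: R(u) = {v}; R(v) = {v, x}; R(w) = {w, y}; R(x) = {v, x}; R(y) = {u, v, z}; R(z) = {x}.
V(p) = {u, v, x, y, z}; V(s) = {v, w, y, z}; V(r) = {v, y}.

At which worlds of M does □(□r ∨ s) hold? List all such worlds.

Let φ = □(□r ∨ s). Evaluate φ at each world:
  u (successors {v}): φ is true.
  v (successors {v, x}): φ is false.
  w (successors {w, y}): φ is true.
  x (successors {v, x}): φ is false.
  y (successors {u, v, z}): φ is true.
  z (successors {x}): φ is false.
For instance, at x:
  At x: □(□r ∨ s) requires □r ∨ s at every successor {v, x}.
    □r ∨ s fails at x, so □(□r ∨ s) is false at x.
      At x: □r is false, s is false, so □r ∨ s is false.
Satisfying worlds: {u, w, y}

u, w, y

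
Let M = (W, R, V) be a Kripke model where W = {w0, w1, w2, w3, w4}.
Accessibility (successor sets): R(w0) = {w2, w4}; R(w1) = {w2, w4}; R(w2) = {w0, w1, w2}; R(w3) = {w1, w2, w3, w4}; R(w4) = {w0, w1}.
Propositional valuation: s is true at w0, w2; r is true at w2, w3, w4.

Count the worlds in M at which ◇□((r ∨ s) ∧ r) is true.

3

Let φ = ◇□((r ∨ s) ∧ r). Evaluate φ at each world:
  w0 (successors {w2, w4}): φ is false.
  w1 (successors {w2, w4}): φ is false.
  w2 (successors {w0, w1, w2}): φ is true.
  w3 (successors {w1, w2, w3, w4}): φ is true.
  w4 (successors {w0, w1}): φ is true.
For instance, at w1:
  At w1: ◇□((r ∨ s) ∧ r) requires □((r ∨ s) ∧ r) at some successor in {w2, w4}.
    At w2: □((r ∨ s) ∧ r) is false.
    At w4: □((r ∨ s) ∧ r) is false.
  So ◇□((r ∨ s) ∧ r) is false at w1.
Satisfying worlds: {w2, w3, w4}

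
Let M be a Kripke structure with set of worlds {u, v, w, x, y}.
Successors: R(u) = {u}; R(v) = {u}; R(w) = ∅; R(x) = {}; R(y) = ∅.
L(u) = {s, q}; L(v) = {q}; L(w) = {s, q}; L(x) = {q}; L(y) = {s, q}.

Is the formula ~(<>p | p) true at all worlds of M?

Recall that <>ψ holds at a world iff ψ holds at some accessible world.
Let φ = ~(<>p | p). Evaluate φ at each world:
  u (successors {u}): φ is true.
  v (successors {u}): φ is true.
  w (successors ∅): φ is true.
  x (successors ∅): φ is true.
  y (successors ∅): φ is true.
For instance, at u:
  At u: <>p | p is false, so ~(<>p | p) is true.
    At u: <>p is false, p is false, so <>p | p is false.
      At u: <>p requires p at some successor in {u}.
        At u: p is false.
      So <>p is false at u.

Yes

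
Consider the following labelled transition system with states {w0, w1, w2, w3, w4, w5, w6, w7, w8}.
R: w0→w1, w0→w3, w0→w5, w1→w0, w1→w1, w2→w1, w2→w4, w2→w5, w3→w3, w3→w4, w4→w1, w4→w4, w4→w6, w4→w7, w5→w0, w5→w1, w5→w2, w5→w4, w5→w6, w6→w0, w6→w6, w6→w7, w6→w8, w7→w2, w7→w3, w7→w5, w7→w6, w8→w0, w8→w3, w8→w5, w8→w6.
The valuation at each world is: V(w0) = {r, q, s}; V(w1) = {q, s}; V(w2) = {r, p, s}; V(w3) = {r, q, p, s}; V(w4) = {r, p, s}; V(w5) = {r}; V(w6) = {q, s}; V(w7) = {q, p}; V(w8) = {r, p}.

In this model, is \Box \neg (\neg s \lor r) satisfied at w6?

No

At w6: \Box \neg (\neg s \lor r) requires \neg (\neg s \lor r) at every successor {w0, w6, w7, w8}.
  \neg (\neg s \lor r) fails at w0, so \Box \neg (\neg s \lor r) is false at w6.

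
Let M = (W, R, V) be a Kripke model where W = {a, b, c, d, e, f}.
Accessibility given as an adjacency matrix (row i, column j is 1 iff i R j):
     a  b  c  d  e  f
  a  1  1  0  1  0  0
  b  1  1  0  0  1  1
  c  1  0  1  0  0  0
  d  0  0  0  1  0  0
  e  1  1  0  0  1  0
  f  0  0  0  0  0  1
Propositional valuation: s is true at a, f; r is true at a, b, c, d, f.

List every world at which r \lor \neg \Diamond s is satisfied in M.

a, b, c, d, f

Recall that \Diamond ψ holds at a world iff ψ holds at some accessible world.
Let φ = r \lor \neg \Diamond s. Evaluate φ at each world:
  a (successors {a, b, d}): φ is true.
  b (successors {a, b, e, f}): φ is true.
  c (successors {a, c}): φ is true.
  d (successors {d}): φ is true.
  e (successors {a, b, e}): φ is false.
  f (successors {f}): φ is true.
For instance, at e:
  At e: r is false, \neg \Diamond s is false, so r \lor \neg \Diamond s is false.
    At e: \Diamond s is true, so \neg \Diamond s is false.
      At e: \Diamond s requires s at some successor in {a, b, e}.
        s holds at a, so \Diamond s is true at e.
Satisfying worlds: {a, b, c, d, f}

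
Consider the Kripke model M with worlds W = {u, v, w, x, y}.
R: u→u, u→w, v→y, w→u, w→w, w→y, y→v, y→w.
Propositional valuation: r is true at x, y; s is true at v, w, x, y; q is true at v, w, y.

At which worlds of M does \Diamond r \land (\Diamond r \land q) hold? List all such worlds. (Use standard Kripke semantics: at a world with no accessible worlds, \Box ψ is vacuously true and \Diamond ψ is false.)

v, w

Recall that \Diamond ψ holds at a world iff ψ holds at some accessible world.
Let φ = \Diamond r \land (\Diamond r \land q). Evaluate φ at each world:
  u (successors {u, w}): φ is false.
  v (successors {y}): φ is true.
  w (successors {u, w, y}): φ is true.
  x (successors ∅): φ is false.
  y (successors {v, w}): φ is false.
For instance, at v:
  At v: \Diamond r is true, \Diamond r \land q is true, so \Diamond r \land (\Diamond r \land q) is true.
    At v: \Diamond r requires r at some successor in {y}.
      r holds at y, so \Diamond r is true at v.
    At v: \Diamond r is true, q is true, so \Diamond r \land q is true.
      At v: \Diamond r requires r at some successor in {y}.
        r holds at y, so \Diamond r is true at v.
Satisfying worlds: {v, w}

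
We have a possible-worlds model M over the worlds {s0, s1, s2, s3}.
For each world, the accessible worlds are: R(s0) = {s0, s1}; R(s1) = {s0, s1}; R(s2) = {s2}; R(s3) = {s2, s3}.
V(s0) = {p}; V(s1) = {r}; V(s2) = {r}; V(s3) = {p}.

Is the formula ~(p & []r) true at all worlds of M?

Yes

Recall that []ψ holds at a world iff ψ holds at every accessible world, and <>ψ holds iff ψ holds at some accessible world.
Let φ = ~(p & []r). Evaluate φ at each world:
  s0 (successors {s0, s1}): φ is true.
  s1 (successors {s0, s1}): φ is true.
  s2 (successors {s2}): φ is true.
  s3 (successors {s2, s3}): φ is true.
For instance, at s0:
  At s0: p & []r is false, so ~(p & []r) is true.
    At s0: p is true, []r is false, so p & []r is false.
      At s0: []r requires r at every successor {s0, s1}.
        r fails at s0, so []r is false at s0.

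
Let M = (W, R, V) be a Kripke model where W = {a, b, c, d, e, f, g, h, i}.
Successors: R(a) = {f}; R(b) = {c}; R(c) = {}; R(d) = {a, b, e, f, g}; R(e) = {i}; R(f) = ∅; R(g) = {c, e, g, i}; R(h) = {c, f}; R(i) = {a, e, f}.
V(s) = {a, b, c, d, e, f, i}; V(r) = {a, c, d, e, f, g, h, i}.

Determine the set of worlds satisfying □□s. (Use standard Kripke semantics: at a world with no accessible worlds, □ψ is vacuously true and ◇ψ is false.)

a, b, c, e, f, h, i

Let φ = □□s. Evaluate φ at each world:
  a (successors {f}): φ is true.
  b (successors {c}): φ is true.
  c (successors ∅): φ is true.
  d (successors {a, b, e, f, g}): φ is false.
  e (successors {i}): φ is true.
  f (successors ∅): φ is true.
  g (successors {c, e, g, i}): φ is false.
  h (successors {c, f}): φ is true.
  i (successors {a, e, f}): φ is true.
For instance, at e:
  At e: □□s requires □s at every successor {i}.
      At i: □s requires s at every successor {a, e, f}.
        At a: s is true.
        At e: s is true.
        At f: s is true.
      So □s is true at i.
  So □□s is true at e.
Satisfying worlds: {a, b, c, e, f, h, i}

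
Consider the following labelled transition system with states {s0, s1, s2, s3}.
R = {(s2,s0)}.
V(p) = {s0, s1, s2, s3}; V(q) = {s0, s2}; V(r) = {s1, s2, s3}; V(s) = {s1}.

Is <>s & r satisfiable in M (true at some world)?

No

Let φ = <>s & r. Evaluate φ at each world:
  s0 (successors ∅): φ is false.
  s1 (successors ∅): φ is false.
  s2 (successors {s0}): φ is false.
  s3 (successors ∅): φ is false.
For instance, at s2:
  At s2: <>s is false, r is true, so <>s & r is false.
    At s2: <>s requires s at some successor in {s0}.
      At s0: s is false.
    So <>s is false at s2.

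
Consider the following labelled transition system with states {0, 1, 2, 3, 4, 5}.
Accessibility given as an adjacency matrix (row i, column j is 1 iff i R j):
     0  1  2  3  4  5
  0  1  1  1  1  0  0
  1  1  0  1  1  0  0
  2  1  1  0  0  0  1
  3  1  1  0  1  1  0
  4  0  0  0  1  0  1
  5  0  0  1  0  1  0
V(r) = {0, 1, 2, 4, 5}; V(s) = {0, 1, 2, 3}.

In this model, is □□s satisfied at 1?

At 1: □□s requires □s at every successor {0, 2, 3}.
  □s fails at 2, so □□s is false at 1.
    At 2: □s requires s at every successor {0, 1, 5}.
      s fails at 5, so □s is false at 2.

No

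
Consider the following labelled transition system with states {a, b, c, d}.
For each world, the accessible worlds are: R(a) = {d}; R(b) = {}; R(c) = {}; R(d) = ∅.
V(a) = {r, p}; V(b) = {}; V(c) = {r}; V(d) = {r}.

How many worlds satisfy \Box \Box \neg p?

Let φ = \Box \Box \neg p. Evaluate φ at each world:
  a (successors {d}): φ is true.
  b (successors ∅): φ is true.
  c (successors ∅): φ is true.
  d (successors ∅): φ is true.
For instance, at a:
  At a: \Box \Box \neg p requires \Box \neg p at every successor {d}.
      At d: no accessible worlds, so \Box \neg p holds vacuously.
  So \Box \Box \neg p is true at a.
Satisfying worlds: {a, b, c, d}

4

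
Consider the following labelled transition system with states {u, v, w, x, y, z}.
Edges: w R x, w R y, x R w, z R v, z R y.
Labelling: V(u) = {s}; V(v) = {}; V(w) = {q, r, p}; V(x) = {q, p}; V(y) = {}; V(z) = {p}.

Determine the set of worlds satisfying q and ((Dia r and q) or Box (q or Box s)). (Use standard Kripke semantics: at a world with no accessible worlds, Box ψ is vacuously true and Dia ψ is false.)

Let φ = q and ((Dia r and q) or Box (q or Box s)). Evaluate φ at each world:
  u (successors ∅): φ is false.
  v (successors ∅): φ is false.
  w (successors {x, y}): φ is true.
  x (successors {w}): φ is true.
  y (successors ∅): φ is false.
  z (successors {v, y}): φ is false.
For instance, at z:
  At z: q is false, (Dia r and q) or Box (q or Box s) is true, so q and ((Dia r and q) or Box (q or Box s)) is false.
    At z: Dia r and q is false, Box (q or Box s) is true, so (Dia r and q) or Box (q or Box s) is true.
      At z: Dia r is false, q is false, so Dia r and q is false.
      At z: Box (q or Box s) requires q or Box s at every successor {v, y}.
        At v: q or Box s is true.
        At y: q or Box s is true.
      So Box (q or Box s) is true at z.
Satisfying worlds: {w, x}

w, x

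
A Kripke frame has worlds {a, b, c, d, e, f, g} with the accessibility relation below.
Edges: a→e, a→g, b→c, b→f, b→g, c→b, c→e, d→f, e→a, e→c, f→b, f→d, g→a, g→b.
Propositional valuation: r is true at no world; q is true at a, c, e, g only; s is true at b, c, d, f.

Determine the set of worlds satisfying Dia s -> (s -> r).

Let φ = Dia s -> (s -> r). Evaluate φ at each world:
  a (successors {e, g}): φ is true.
  b (successors {c, f, g}): φ is false.
  c (successors {b, e}): φ is false.
  d (successors {f}): φ is false.
  e (successors {a, c}): φ is true.
  f (successors {b, d}): φ is false.
  g (successors {a, b}): φ is true.
For instance, at d:
  At d: Dia s is true, s -> r is false, so Dia s -> (s -> r) is false.
    At d: Dia s requires s at some successor in {f}.
      s holds at f, so Dia s is true at d.
Satisfying worlds: {a, e, g}

a, e, g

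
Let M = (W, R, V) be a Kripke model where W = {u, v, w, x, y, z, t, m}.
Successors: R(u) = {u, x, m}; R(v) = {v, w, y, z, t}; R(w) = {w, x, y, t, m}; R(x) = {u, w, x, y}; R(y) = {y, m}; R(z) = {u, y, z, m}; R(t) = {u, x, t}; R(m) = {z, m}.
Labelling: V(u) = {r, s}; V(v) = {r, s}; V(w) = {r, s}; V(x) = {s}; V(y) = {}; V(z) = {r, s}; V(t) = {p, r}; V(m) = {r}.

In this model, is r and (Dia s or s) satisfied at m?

At m: r is true, Dia s or s is true, so r and (Dia s or s) is true.
  At m: Dia s is true, s is false, so Dia s or s is true.
    At m: Dia s requires s at some successor in {z, m}.
      s holds at z, so Dia s is true at m.

Yes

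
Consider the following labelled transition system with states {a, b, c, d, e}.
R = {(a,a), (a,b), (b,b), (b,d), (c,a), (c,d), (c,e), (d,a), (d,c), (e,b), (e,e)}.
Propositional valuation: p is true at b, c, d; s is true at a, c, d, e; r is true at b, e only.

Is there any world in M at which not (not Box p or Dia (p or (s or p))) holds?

Let φ = not (not Box p or Dia (p or (s or p))). Evaluate φ at each world:
  a (successors {a, b}): φ is false.
  b (successors {b, d}): φ is false.
  c (successors {a, d, e}): φ is false.
  d (successors {a, c}): φ is false.
  e (successors {b, e}): φ is false.
For instance, at a:
  At a: not Box p or Dia (p or (s or p)) is true, so not (not Box p or Dia (p or (s or p))) is false.
    At a: not Box p is true, Dia (p or (s or p)) is true, so not Box p or Dia (p or (s or p)) is true.
      At a: Box p is false, so not Box p is true.
      At a: Dia (p or (s or p)) requires p or (s or p) at some successor in {a, b}.
        p or (s or p) holds at a, so Dia (p or (s or p)) is true at a.

No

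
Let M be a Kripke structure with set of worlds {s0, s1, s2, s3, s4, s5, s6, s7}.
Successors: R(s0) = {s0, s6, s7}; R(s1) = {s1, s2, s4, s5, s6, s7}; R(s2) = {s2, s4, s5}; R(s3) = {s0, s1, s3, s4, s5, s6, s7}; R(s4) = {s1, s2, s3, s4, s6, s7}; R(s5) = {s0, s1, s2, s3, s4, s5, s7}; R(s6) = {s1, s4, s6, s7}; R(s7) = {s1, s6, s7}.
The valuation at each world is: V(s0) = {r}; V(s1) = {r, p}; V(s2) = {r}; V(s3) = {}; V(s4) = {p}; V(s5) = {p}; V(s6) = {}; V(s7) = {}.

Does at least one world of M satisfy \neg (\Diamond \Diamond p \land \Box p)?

Yes

Recall that \Box ψ holds at a world iff ψ holds at every accessible world, and \Diamond ψ holds iff ψ holds at some accessible world.
Let φ = \neg (\Diamond \Diamond p \land \Box p). Evaluate φ at each world:
  s0 (successors {s0, s6, s7}): φ is true.
  s1 (successors {s1, s2, s4, s5, s6, s7}): φ is true.
  s2 (successors {s2, s4, s5}): φ is true.
  s3 (successors {s0, s1, s3, s4, s5, s6, s7}): φ is true.
  s4 (successors {s1, s2, s3, s4, s6, s7}): φ is true.
  s5 (successors {s0, s1, s2, s3, s4, s5, s7}): φ is true.
  s6 (successors {s1, s4, s6, s7}): φ is true.
  s7 (successors {s1, s6, s7}): φ is true.
Detail at s0 (witness):
  At s0: \Diamond \Diamond p \land \Box p is false, so \neg (\Diamond \Diamond p \land \Box p) is true.
    At s0: \Diamond \Diamond p is true, \Box p is false, so \Diamond \Diamond p \land \Box p is false.
      At s0: \Diamond \Diamond p requires \Diamond p at some successor in {s0, s6, s7}.
        \Diamond p holds at s6, so \Diamond \Diamond p is true at s0.
      At s0: \Box p requires p at every successor {s0, s6, s7}.
        p fails at s0, so \Box p is false at s0.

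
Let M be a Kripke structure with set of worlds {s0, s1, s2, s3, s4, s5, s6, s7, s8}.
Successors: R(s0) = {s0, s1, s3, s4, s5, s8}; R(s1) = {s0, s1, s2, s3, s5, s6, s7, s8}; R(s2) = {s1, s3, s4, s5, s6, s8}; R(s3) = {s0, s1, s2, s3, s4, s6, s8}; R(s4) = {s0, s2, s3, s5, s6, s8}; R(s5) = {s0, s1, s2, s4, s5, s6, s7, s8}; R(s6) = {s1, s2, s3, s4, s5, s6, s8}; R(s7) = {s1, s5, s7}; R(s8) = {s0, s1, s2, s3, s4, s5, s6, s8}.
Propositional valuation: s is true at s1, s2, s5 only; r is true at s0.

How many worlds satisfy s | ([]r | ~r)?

8

Recall that []ψ holds at a world iff ψ holds at every accessible world, and <>ψ holds iff ψ holds at some accessible world.
Let φ = s | ([]r | ~r). Evaluate φ at each world:
  s0 (successors {s0, s1, s3, s4, s5, s8}): φ is false.
  s1 (successors {s0, s1, s2, s3, s5, s6, s7, s8}): φ is true.
  s2 (successors {s1, s3, s4, s5, s6, s8}): φ is true.
  s3 (successors {s0, s1, s2, s3, s4, s6, s8}): φ is true.
  s4 (successors {s0, s2, s3, s5, s6, s8}): φ is true.
  s5 (successors {s0, s1, s2, s4, s5, s6, s7, s8}): φ is true.
  s6 (successors {s1, s2, s3, s4, s5, s6, s8}): φ is true.
  s7 (successors {s1, s5, s7}): φ is true.
  s8 (successors {s0, s1, s2, s3, s4, s5, s6, s8}): φ is true.
For instance, at s2:
  At s2: s is true, []r | ~r is true, so s | ([]r | ~r) is true.
    At s2: []r is false, ~r is true, so []r | ~r is true.
      At s2: []r requires r at every successor {s1, s3, s4, s5, s6, s8}.
        r fails at s1, so []r is false at s2.
Satisfying worlds: {s1, s2, s3, s4, s5, s6, s7, s8}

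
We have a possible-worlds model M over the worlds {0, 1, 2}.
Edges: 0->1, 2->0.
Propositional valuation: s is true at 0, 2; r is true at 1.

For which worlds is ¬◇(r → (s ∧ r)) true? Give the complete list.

0, 1

Let φ = ¬◇(r → (s ∧ r)). Evaluate φ at each world:
  0 (successors {1}): φ is true.
  1 (successors ∅): φ is true.
  2 (successors {0}): φ is false.
For instance, at 2:
  At 2: ◇(r → (s ∧ r)) is true, so ¬◇(r → (s ∧ r)) is false.
    At 2: ◇(r → (s ∧ r)) requires r → (s ∧ r) at some successor in {0}.
      r → (s ∧ r) holds at 0, so ◇(r → (s ∧ r)) is true at 2.
Satisfying worlds: {0, 1}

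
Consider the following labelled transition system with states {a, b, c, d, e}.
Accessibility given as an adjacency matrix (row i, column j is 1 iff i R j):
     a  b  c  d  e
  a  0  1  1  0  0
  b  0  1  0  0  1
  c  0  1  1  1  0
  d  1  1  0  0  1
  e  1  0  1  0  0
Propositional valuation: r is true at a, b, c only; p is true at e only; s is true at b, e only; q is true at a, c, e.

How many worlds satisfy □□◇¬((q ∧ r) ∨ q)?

1

Let φ = □□◇¬((q ∧ r) ∨ q). Evaluate φ at each world:
  a (successors {b, c}): φ is false.
  b (successors {b, e}): φ is false.
  c (successors {b, c, d}): φ is false.
  d (successors {a, b, e}): φ is false.
  e (successors {a, c}): φ is true.
For instance, at e:
  At e: □□◇¬((q ∧ r) ∨ q) requires □◇¬((q ∧ r) ∨ q) at every successor {a, c}.
      At a: □◇¬((q ∧ r) ∨ q) requires ◇¬((q ∧ r) ∨ q) at every successor {b, c}.
        At b: ◇¬((q ∧ r) ∨ q) is true.
        At c: ◇¬((q ∧ r) ∨ q) is true.
      So □◇¬((q ∧ r) ∨ q) is true at a.
      At c: □◇¬((q ∧ r) ∨ q) requires ◇¬((q ∧ r) ∨ q) at every successor {b, c, d}.
        At b: ◇¬((q ∧ r) ∨ q) is true.
        At c: ◇¬((q ∧ r) ∨ q) is true.
        At d: ◇¬((q ∧ r) ∨ q) is true.
      So □◇¬((q ∧ r) ∨ q) is true at c.
  So □□◇¬((q ∧ r) ∨ q) is true at e.
Satisfying worlds: {e}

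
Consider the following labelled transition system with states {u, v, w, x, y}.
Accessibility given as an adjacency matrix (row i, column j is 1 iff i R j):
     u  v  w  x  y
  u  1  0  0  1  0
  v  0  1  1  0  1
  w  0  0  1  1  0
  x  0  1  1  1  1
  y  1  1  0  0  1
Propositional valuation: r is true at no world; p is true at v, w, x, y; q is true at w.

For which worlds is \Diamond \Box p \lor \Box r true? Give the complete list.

Let φ = \Diamond \Box p \lor \Box r. Evaluate φ at each world:
  u (successors {u, x}): φ is true.
  v (successors {v, w, y}): φ is true.
  w (successors {w, x}): φ is true.
  x (successors {v, w, x, y}): φ is true.
  y (successors {u, v, y}): φ is true.
For instance, at y:
  At y: \Diamond \Box p is true, \Box r is false, so \Diamond \Box p \lor \Box r is true.
    At y: \Diamond \Box p requires \Box p at some successor in {u, v, y}.
      \Box p holds at v, so \Diamond \Box p is true at y.
    At y: \Box r requires r at every successor {u, v, y}.
      r fails at u, so \Box r is false at y.
Satisfying worlds: {u, v, w, x, y}

u, v, w, x, y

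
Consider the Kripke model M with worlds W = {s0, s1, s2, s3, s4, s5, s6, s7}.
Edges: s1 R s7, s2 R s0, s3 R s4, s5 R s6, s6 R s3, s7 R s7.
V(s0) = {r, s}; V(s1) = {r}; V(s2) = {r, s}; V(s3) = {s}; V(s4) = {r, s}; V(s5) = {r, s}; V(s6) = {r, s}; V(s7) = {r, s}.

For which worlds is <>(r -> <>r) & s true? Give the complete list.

s6, s7

Let φ = <>(r -> <>r) & s. Evaluate φ at each world:
  s0 (successors ∅): φ is false.
  s1 (successors {s7}): φ is false.
  s2 (successors {s0}): φ is false.
  s3 (successors {s4}): φ is false.
  s4 (successors ∅): φ is false.
  s5 (successors {s6}): φ is false.
  s6 (successors {s3}): φ is true.
  s7 (successors {s7}): φ is true.
For instance, at s3:
  At s3: <>(r -> <>r) is false, s is true, so <>(r -> <>r) & s is false.
    At s3: <>(r -> <>r) requires r -> <>r at some successor in {s4}.
      At s4: r -> <>r is false.
    So <>(r -> <>r) is false at s3.
Satisfying worlds: {s6, s7}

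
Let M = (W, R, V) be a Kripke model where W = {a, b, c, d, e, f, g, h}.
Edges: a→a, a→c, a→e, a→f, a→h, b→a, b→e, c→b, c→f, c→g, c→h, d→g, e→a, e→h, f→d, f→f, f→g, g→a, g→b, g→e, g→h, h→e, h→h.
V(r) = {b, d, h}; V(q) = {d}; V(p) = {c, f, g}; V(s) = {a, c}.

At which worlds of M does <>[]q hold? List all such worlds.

none

Let φ = <>[]q. Evaluate φ at each world:
  a (successors {a, c, e, f, h}): φ is false.
  b (successors {a, e}): φ is false.
  c (successors {b, f, g, h}): φ is false.
  d (successors {g}): φ is false.
  e (successors {a, h}): φ is false.
  f (successors {d, f, g}): φ is false.
  g (successors {a, b, e, h}): φ is false.
  h (successors {e, h}): φ is false.
For instance, at d:
  At d: <>[]q requires []q at some successor in {g}.
    At g: []q is false.
  So <>[]q is false at d.
Satisfying worlds: none.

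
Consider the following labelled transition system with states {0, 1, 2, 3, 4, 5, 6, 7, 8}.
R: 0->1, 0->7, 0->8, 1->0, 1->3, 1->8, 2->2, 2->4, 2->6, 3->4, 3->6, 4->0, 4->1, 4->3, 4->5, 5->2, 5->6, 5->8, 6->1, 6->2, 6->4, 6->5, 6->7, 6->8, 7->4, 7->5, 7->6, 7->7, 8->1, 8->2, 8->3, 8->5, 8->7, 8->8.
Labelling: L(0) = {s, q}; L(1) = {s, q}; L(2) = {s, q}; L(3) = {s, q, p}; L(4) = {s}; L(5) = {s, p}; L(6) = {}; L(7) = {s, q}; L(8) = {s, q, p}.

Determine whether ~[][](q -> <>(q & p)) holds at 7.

Yes

Recall that []ψ holds at a world iff ψ holds at every accessible world, and <>ψ holds iff ψ holds at some accessible world.
At 7: [][](q -> <>(q & p)) is false, so ~[][](q -> <>(q & p)) is true.
  At 7: [][](q -> <>(q & p)) requires [](q -> <>(q & p)) at every successor {4, 5, 6, 7}.
    [](q -> <>(q & p)) fails at 4, so [][](q -> <>(q & p)) is false at 7.
      At 4: [](q -> <>(q & p)) requires q -> <>(q & p) at every successor {0, 1, 3, 5}.
        q -> <>(q & p) fails at 3, so [](q -> <>(q & p)) is false at 4.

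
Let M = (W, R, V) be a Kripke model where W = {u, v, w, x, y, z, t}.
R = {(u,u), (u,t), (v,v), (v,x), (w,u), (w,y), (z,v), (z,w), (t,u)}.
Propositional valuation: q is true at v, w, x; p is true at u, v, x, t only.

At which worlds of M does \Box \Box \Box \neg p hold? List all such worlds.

x, y

Let φ = \Box \Box \Box \neg p. Evaluate φ at each world:
  u (successors {u, t}): φ is false.
  v (successors {v, x}): φ is false.
  w (successors {u, y}): φ is false.
  x (successors ∅): φ is true.
  y (successors ∅): φ is true.
  z (successors {v, w}): φ is false.
  t (successors {u}): φ is false.
For instance, at v:
  At v: \Box \Box \Box \neg p requires \Box \Box \neg p at every successor {v, x}.
    \Box \Box \neg p fails at v, so \Box \Box \Box \neg p is false at v.
      At v: \Box \Box \neg p requires \Box \neg p at every successor {v, x}.
        \Box \neg p fails at v, so \Box \Box \neg p is false at v.
Satisfying worlds: {x, y}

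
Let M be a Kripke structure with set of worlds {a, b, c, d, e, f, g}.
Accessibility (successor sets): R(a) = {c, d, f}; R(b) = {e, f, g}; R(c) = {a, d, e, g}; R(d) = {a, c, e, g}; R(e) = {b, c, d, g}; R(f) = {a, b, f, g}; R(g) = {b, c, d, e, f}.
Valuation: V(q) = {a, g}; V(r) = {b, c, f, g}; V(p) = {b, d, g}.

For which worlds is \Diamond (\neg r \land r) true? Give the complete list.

Recall that \Diamond ψ holds at a world iff ψ holds at some accessible world.
Let φ = \Diamond (\neg r \land r). Evaluate φ at each world:
  a (successors {c, d, f}): φ is false.
  b (successors {e, f, g}): φ is false.
  c (successors {a, d, e, g}): φ is false.
  d (successors {a, c, e, g}): φ is false.
  e (successors {b, c, d, g}): φ is false.
  f (successors {a, b, f, g}): φ is false.
  g (successors {b, c, d, e, f}): φ is false.
For instance, at b:
  At b: \Diamond (\neg r \land r) requires \neg r \land r at some successor in {e, f, g}.
    At e: \neg r \land r is false.
    At f: \neg r \land r is false.
    At g: \neg r \land r is false.
  So \Diamond (\neg r \land r) is false at b.
Satisfying worlds: none.

none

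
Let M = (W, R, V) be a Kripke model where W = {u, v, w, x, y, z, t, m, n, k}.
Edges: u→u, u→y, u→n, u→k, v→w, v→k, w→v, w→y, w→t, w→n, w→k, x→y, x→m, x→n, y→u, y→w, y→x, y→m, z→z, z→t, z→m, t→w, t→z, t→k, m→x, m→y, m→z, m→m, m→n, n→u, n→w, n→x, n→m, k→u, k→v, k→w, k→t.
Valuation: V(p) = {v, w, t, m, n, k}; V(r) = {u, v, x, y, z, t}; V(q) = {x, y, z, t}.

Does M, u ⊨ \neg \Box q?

At u: \Box q is false, so \neg \Box q is true.
  At u: \Box q requires q at every successor {u, y, n, k}.
    q fails at u, so \Box q is false at u.

Yes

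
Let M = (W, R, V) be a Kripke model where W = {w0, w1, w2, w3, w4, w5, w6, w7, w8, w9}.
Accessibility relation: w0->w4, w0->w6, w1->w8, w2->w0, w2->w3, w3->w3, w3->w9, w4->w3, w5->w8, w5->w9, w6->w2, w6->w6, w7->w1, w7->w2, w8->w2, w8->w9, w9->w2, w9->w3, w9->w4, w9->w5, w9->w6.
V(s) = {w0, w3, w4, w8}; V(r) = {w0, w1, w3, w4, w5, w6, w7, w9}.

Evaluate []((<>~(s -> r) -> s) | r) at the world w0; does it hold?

At w0: []((<>~(s -> r) -> s) | r) requires (<>~(s -> r) -> s) | r at every successor {w4, w6}.
    At w4: <>~(s -> r) -> s is true, r is true, so (<>~(s -> r) -> s) | r is true.
      At w4: <>~(s -> r) is false, s is true, so <>~(s -> r) -> s is true.
    At w6: <>~(s -> r) -> s is true, r is true, so (<>~(s -> r) -> s) | r is true.
      At w6: <>~(s -> r) is false, s is false, so <>~(s -> r) -> s is true.
So []((<>~(s -> r) -> s) | r) is true at w0.

Yes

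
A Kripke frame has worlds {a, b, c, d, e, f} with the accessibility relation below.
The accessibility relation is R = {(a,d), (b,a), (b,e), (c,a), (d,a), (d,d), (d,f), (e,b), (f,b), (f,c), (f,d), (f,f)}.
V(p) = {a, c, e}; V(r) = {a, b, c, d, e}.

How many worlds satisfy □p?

2

Let φ = □p. Evaluate φ at each world:
  a (successors {d}): φ is false.
  b (successors {a, e}): φ is true.
  c (successors {a}): φ is true.
  d (successors {a, d, f}): φ is false.
  e (successors {b}): φ is false.
  f (successors {b, c, d, f}): φ is false.
For instance, at c:
  At c: □p requires p at every successor {a}.
    At a: p is true.
  So □p is true at c.
Satisfying worlds: {b, c}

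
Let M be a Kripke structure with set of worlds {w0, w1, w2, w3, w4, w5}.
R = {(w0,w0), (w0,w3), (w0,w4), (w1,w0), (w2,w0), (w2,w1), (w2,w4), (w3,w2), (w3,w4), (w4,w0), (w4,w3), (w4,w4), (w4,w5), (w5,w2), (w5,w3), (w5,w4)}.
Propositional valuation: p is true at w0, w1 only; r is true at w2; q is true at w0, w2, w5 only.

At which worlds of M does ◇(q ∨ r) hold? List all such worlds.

w0, w1, w2, w3, w4, w5

Let φ = ◇(q ∨ r). Evaluate φ at each world:
  w0 (successors {w0, w3, w4}): φ is true.
  w1 (successors {w0}): φ is true.
  w2 (successors {w0, w1, w4}): φ is true.
  w3 (successors {w2, w4}): φ is true.
  w4 (successors {w0, w3, w4, w5}): φ is true.
  w5 (successors {w2, w3, w4}): φ is true.
For instance, at w3:
  At w3: ◇(q ∨ r) requires q ∨ r at some successor in {w2, w4}.
    q ∨ r holds at w2, so ◇(q ∨ r) is true at w3.
Satisfying worlds: {w0, w1, w2, w3, w4, w5}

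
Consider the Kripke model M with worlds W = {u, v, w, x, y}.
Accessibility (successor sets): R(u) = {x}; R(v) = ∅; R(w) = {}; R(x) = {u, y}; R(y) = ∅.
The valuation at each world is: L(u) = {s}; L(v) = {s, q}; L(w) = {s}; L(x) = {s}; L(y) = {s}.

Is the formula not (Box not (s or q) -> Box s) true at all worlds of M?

No

Let φ = not (Box not (s or q) -> Box s). Evaluate φ at each world:
  u (successors {x}): φ is false.
  v (successors ∅): φ is false.
  w (successors ∅): φ is false.
  x (successors {u, y}): φ is false.
  y (successors ∅): φ is false.
Detail at u (counterexample):
  At u: Box not (s or q) -> Box s is true, so not (Box not (s or q) -> Box s) is false.
    At u: Box not (s or q) is false, Box s is true, so Box not (s or q) -> Box s is true.
      At u: Box not (s or q) requires not (s or q) at every successor {x}.
        not (s or q) fails at x, so Box not (s or q) is false at u.
      At u: Box s requires s at every successor {x}.
        At x: s is true.
      So Box s is true at u.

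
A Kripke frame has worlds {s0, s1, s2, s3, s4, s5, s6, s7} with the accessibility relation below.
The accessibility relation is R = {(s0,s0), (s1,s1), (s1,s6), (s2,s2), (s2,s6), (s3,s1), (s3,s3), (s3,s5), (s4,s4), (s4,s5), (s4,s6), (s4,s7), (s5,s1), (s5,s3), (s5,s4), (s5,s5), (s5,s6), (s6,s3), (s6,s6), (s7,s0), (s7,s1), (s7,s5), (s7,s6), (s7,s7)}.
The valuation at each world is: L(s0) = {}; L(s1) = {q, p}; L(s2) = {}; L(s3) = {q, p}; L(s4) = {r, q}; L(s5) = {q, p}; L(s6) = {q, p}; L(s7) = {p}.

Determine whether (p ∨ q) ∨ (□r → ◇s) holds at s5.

At s5: p ∨ q is true, □r → ◇s is true, so (p ∨ q) ∨ (□r → ◇s) is true.
  At s5: □r is false, ◇s is false, so □r → ◇s is true.
    At s5: □r requires r at every successor {s1, s3, s4, s5, s6}.
      r fails at s1, so □r is false at s5.
    At s5: ◇s requires s at some successor in {s1, s3, s4, s5, s6}.
      At s1: s is false.
      At s3: s is false.
      At s4: s is false.
      At s5: s is false.
      At s6: s is false.
    So ◇s is false at s5.

Yes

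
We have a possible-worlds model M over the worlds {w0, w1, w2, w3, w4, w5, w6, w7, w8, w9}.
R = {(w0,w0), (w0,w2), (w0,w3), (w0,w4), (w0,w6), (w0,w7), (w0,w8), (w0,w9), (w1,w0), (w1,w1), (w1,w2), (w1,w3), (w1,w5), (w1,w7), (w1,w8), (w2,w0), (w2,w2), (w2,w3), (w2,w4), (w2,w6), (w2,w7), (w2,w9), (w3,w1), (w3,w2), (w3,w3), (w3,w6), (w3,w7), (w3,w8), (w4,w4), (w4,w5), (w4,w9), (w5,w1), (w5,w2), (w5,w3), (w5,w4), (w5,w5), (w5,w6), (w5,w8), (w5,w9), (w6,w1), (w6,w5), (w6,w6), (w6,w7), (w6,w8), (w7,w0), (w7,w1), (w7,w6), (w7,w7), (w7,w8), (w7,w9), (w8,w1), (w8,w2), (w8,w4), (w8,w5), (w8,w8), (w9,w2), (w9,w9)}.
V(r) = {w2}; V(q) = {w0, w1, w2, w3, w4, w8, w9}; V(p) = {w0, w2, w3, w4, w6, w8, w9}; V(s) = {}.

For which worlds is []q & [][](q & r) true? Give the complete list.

none

Let φ = []q & [][](q & r). Evaluate φ at each world:
  w0 (successors {w0, w2, w3, w4, w6, w7, w8, w9}): φ is false.
  w1 (successors {w0, w1, w2, w3, w5, w7, w8}): φ is false.
  w2 (successors {w0, w2, w3, w4, w6, w7, w9}): φ is false.
  w3 (successors {w1, w2, w3, w6, w7, w8}): φ is false.
  w4 (successors {w4, w5, w9}): φ is false.
  w5 (successors {w1, w2, w3, w4, w5, w6, w8, w9}): φ is false.
  w6 (successors {w1, w5, w6, w7, w8}): φ is false.
  w7 (successors {w0, w1, w6, w7, w8, w9}): φ is false.
  w8 (successors {w1, w2, w4, w5, w8}): φ is false.
  w9 (successors {w2, w9}): φ is false.
For instance, at w0:
  At w0: []q is false, [][](q & r) is false, so []q & [][](q & r) is false.
    At w0: []q requires q at every successor {w0, w2, w3, w4, w6, w7, w8, w9}.
      q fails at w6, so []q is false at w0.
    At w0: [][](q & r) requires [](q & r) at every successor {w0, w2, w3, w4, w6, w7, w8, w9}.
      [](q & r) fails at w0, so [][](q & r) is false at w0.
Satisfying worlds: none.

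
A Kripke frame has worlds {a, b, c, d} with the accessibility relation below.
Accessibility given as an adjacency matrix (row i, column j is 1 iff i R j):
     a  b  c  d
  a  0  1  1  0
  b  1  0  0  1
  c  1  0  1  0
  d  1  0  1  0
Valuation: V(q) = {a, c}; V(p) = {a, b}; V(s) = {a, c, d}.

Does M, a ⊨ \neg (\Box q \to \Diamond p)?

Recall that \Box ψ holds at a world iff ψ holds at every accessible world, and \Diamond ψ holds iff ψ holds at some accessible world.
At a: \Box q \to \Diamond p is true, so \neg (\Box q \to \Diamond p) is false.
  At a: \Box q is false, \Diamond p is true, so \Box q \to \Diamond p is true.
    At a: \Box q requires q at every successor {b, c}.
      q fails at b, so \Box q is false at a.
    At a: \Diamond p requires p at some successor in {b, c}.
      p holds at b, so \Diamond p is true at a.

No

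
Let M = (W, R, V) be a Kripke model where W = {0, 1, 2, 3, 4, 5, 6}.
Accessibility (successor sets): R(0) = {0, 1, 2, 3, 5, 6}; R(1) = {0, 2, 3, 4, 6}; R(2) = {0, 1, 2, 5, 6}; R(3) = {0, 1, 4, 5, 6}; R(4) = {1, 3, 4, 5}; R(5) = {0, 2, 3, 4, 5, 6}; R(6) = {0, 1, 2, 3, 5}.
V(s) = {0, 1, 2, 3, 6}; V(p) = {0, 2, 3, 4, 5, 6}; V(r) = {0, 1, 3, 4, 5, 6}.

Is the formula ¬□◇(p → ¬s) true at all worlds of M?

No

Let φ = ¬□◇(p → ¬s). Evaluate φ at each world:
  0 (successors {0, 1, 2, 3, 5, 6}): φ is false.
  1 (successors {0, 2, 3, 4, 6}): φ is false.
  2 (successors {0, 1, 2, 5, 6}): φ is false.
  3 (successors {0, 1, 4, 5, 6}): φ is false.
  4 (successors {1, 3, 4, 5}): φ is false.
  5 (successors {0, 2, 3, 4, 5, 6}): φ is false.
  6 (successors {0, 1, 2, 3, 5}): φ is false.
Detail at 0 (counterexample):
  At 0: □◇(p → ¬s) is true, so ¬□◇(p → ¬s) is false.
    At 0: □◇(p → ¬s) requires ◇(p → ¬s) at every successor {0, 1, 2, 3, 5, 6}.
      At 0: ◇(p → ¬s) is true.
      At 1: ◇(p → ¬s) is true.
      At 2: ◇(p → ¬s) is true.
      At 3: ◇(p → ¬s) is true.
      At 5: ◇(p → ¬s) is true.
      At 6: ◇(p → ¬s) is true.
    So □◇(p → ¬s) is true at 0.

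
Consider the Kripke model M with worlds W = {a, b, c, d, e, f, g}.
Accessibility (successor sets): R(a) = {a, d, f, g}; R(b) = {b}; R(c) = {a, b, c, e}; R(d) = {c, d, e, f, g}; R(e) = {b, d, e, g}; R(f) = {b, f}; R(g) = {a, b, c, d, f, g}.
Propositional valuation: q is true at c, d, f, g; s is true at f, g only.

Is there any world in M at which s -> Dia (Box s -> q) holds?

Let φ = s -> Dia (Box s -> q). Evaluate φ at each world:
  a (successors {a, d, f, g}): φ is true.
  b (successors {b}): φ is true.
  c (successors {a, b, c, e}): φ is true.
  d (successors {c, d, e, f, g}): φ is true.
  e (successors {b, d, e, g}): φ is true.
  f (successors {b, f}): φ is true.
  g (successors {a, b, c, d, f, g}): φ is true.
Detail at a (witness):
  At a: s is false, Dia (Box s -> q) is true, so s -> Dia (Box s -> q) is true.
    At a: Dia (Box s -> q) requires Box s -> q at some successor in {a, d, f, g}.
      Box s -> q holds at a, so Dia (Box s -> q) is true at a.

Yes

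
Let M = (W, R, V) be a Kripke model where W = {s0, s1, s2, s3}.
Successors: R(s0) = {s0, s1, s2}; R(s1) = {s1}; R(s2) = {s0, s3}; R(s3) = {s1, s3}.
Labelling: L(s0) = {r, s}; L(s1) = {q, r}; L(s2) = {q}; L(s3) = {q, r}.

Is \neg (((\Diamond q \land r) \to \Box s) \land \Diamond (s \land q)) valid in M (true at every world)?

Yes

Let φ = \neg (((\Diamond q \land r) \to \Box s) \land \Diamond (s \land q)). Evaluate φ at each world:
  s0 (successors {s0, s1, s2}): φ is true.
  s1 (successors {s1}): φ is true.
  s2 (successors {s0, s3}): φ is true.
  s3 (successors {s1, s3}): φ is true.
For instance, at s2:
  At s2: ((\Diamond q \land r) \to \Box s) \land \Diamond (s \land q) is false, so \neg (((\Diamond q \land r) \to \Box s) \land \Diamond (s \land q)) is true.
    At s2: (\Diamond q \land r) \to \Box s is true, \Diamond (s \land q) is false, so ((\Diamond q \land r) \to \Box s) \land \Diamond (s \land q) is false.
      At s2: \Diamond q \land r is false, \Box s is false, so (\Diamond q \land r) \to \Box s is true.
      At s2: \Diamond (s \land q) requires s \land q at some successor in {s0, s3}.
        At s0: s \land q is false.
        At s3: s \land q is false.
      So \Diamond (s \land q) is false at s2.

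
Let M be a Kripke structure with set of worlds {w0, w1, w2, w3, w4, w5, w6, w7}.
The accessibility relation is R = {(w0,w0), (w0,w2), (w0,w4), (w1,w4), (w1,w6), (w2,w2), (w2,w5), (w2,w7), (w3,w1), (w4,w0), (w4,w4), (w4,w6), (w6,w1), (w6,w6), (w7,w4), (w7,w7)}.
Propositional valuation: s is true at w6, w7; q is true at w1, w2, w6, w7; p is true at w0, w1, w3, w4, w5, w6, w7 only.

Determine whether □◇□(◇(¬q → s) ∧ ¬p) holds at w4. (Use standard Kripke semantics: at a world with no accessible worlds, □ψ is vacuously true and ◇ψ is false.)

No

At w4: □◇□(◇(¬q → s) ∧ ¬p) requires ◇□(◇(¬q → s) ∧ ¬p) at every successor {w0, w4, w6}.
  ◇□(◇(¬q → s) ∧ ¬p) fails at w0, so □◇□(◇(¬q → s) ∧ ¬p) is false at w4.
    At w0: ◇□(◇(¬q → s) ∧ ¬p) requires □(◇(¬q → s) ∧ ¬p) at some successor in {w0, w2, w4}.
      At w0: □(◇(¬q → s) ∧ ¬p) is false.
      At w2: □(◇(¬q → s) ∧ ¬p) is false.
      At w4: □(◇(¬q → s) ∧ ¬p) is false.
    So ◇□(◇(¬q → s) ∧ ¬p) is false at w0.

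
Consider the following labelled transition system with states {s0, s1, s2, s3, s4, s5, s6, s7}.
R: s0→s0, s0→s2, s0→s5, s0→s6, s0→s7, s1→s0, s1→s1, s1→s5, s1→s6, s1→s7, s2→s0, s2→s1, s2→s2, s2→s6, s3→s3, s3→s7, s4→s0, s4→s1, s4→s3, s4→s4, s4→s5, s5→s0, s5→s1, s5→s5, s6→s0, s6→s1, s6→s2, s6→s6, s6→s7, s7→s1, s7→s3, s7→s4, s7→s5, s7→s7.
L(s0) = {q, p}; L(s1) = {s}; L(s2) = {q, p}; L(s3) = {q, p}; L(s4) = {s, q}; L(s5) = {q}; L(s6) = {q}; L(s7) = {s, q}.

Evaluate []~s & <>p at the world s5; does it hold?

At s5: []~s is false, <>p is true, so []~s & <>p is false.
  At s5: []~s requires ~s at every successor {s0, s1, s5}.
    ~s fails at s1, so []~s is false at s5.
  At s5: <>p requires p at some successor in {s0, s1, s5}.
    p holds at s0, so <>p is true at s5.

No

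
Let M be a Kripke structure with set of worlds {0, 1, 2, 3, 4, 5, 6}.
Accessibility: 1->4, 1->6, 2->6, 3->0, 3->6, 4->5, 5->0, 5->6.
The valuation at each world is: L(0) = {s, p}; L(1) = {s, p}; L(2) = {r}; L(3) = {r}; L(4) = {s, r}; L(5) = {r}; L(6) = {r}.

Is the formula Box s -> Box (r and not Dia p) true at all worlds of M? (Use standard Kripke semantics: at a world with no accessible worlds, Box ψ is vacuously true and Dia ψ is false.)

Yes

Let φ = Box s -> Box (r and not Dia p). Evaluate φ at each world:
  0 (successors ∅): φ is true.
  1 (successors {4, 6}): φ is true.
  2 (successors {6}): φ is true.
  3 (successors {0, 6}): φ is true.
  4 (successors {5}): φ is true.
  5 (successors {0, 6}): φ is true.
  6 (successors ∅): φ is true.
For instance, at 4:
  At 4: Box s is false, Box (r and not Dia p) is false, so Box s -> Box (r and not Dia p) is true.
    At 4: Box s requires s at every successor {5}.
      s fails at 5, so Box s is false at 4.
    At 4: Box (r and not Dia p) requires r and not Dia p at every successor {5}.
      r and not Dia p fails at 5, so Box (r and not Dia p) is false at 4.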